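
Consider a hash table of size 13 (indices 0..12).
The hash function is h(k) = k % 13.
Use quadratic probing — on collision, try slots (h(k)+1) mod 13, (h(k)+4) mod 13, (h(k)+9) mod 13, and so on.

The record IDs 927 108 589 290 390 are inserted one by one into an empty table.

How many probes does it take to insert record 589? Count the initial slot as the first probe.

3

927: h=4 → slot 4
108: h=4, probe 4,5 → slot 5
589: h=4, probe 4,5,8 → slot 8
290: h=4, probe 4,5,8,0 → slot 0
390: h=0, probe 0,1 → slot 1
Table: [290, 390, -, -, 927, 108, -, -, 589, -, -, -, -]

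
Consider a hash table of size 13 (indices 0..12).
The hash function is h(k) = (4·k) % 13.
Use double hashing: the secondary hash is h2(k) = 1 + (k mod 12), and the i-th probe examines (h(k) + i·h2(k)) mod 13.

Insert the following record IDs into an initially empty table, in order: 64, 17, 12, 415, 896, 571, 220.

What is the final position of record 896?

64: h=9 => slot 9
17: h=3 => slot 3
12: h=9, h2=1, probe 9,10 => slot 10
415: h=9, h2=8, probe 9,4 => slot 4
896: h=9, h2=9, probe 9,5 => slot 5
571: h=9, h2=8, probe 9,4,12 => slot 12
220: h=9, h2=5, probe 9,1 => slot 1
Table: [., 220, ., 17, 415, 896, ., ., ., 64, 12, ., 571]

5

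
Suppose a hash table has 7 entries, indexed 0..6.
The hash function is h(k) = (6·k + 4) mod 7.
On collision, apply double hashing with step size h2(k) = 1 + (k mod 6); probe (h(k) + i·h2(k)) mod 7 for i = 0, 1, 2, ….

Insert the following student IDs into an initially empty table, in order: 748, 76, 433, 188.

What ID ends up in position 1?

748: h=5 => slot 5
76: h=5, h2=5, probe 5,3 => slot 3
433: h=5, h2=2, probe 5,0 => slot 0
188: h=5, h2=3, probe 5,1 => slot 1
Table: [433, 188, ., 76, ., 748, .]

188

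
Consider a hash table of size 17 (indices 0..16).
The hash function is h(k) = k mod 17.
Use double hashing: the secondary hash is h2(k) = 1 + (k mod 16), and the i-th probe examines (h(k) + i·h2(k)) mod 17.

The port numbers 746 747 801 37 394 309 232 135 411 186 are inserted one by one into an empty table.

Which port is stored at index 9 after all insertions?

309

746: h=15 -> slot 15
747: h=16 -> slot 16
801: h=2 -> slot 2
37: h=3 -> slot 3
394: h=3, h2=11, probe 3,14 -> slot 14
309: h=3, h2=6, probe 3,9 -> slot 9
232: h=11 -> slot 11
135: h=16, h2=8, probe 16,7 -> slot 7
411: h=3, h2=12, probe 3,15,10 -> slot 10
186: h=16, h2=11, probe 16,10,4 -> slot 4
Table: [_, _, 801, 37, 186, _, _, 135, _, 309, 411, 232, _, _, 394, 746, 747]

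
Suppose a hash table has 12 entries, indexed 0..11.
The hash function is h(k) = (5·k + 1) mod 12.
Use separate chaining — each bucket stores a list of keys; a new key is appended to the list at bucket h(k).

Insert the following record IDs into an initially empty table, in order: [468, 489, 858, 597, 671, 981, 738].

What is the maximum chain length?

3

Insert 468: h=1, bucket 1 empty -> new chain.
Insert 489: h=10, bucket 10 empty -> new chain.
Insert 858: h=7, bucket 7 empty -> new chain.
Insert 597: h=10, bucket 10 nonempty -> append to chain.
Insert 671: h=8, bucket 8 empty -> new chain.
Insert 981: h=10, bucket 10 nonempty -> append to chain.
Insert 738: h=7, bucket 7 nonempty -> append to chain.
Final buckets:
0: —
1: 468
2: —
3: —
4: —
5: —
6: —
7: 858 -> 738
8: 671
9: —
10: 489 -> 597 -> 981
11: —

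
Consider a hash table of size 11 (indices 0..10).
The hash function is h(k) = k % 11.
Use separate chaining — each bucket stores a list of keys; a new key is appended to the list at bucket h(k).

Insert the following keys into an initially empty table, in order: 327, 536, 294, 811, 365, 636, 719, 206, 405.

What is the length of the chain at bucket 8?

5

Insert 327: h=8, bucket 8 empty → new chain.
Insert 536: h=8, bucket 8 nonempty → append to chain.
Insert 294: h=8, bucket 8 nonempty → append to chain.
Insert 811: h=8, bucket 8 nonempty → append to chain.
Insert 365: h=2, bucket 2 empty → new chain.
Insert 636: h=9, bucket 9 empty → new chain.
Insert 719: h=4, bucket 4 empty → new chain.
Insert 206: h=8, bucket 8 nonempty → append to chain.
Insert 405: h=9, bucket 9 nonempty → append to chain.
Final buckets:
0: -
1: -
2: 365
3: -
4: 719
5: -
6: -
7: -
8: 327 -> 536 -> 294 -> 811 -> 206
9: 636 -> 405
10: -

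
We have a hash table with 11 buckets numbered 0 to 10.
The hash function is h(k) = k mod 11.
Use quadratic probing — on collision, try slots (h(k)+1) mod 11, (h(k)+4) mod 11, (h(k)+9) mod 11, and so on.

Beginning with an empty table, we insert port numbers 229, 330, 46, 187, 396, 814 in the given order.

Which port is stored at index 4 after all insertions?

229 hashes to 9; slot 9 is free => place at 9.
330 hashes to 0; slot 0 is free => place at 0.
46 hashes to 2; slot 2 is free => place at 2.
187 hashes to 0; 0 taken => place at 1.
396 hashes to 0; 0,1 taken => place at 4.
814 hashes to 0; 0,1,4,9 taken => place at 5.
Table: [330, 187, 46, _, 396, 814, _, _, _, 229, _]

396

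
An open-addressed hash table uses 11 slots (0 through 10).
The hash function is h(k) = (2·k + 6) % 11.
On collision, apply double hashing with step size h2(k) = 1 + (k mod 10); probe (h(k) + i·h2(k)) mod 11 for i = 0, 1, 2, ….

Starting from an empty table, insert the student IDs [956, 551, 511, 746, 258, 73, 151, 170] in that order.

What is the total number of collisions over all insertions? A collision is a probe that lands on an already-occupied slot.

2

Insert 956: h=4, slot 4 empty → index 4.
Insert 551: h=8, slot 8 empty → index 8.
Insert 511: h=5, slot 5 empty → index 5.
Insert 746: h=2, slot 2 empty → index 2.
Insert 258: h=5, h2=9, slot 5 occupied → index 3.
Insert 73: h=9, slot 9 empty → index 9.
Insert 151: h=0, slot 0 empty → index 0.
Insert 170: h=5, h2=1, slot 5 occupied → index 6.
Table: [151, —, 746, 258, 956, 511, 170, —, 551, 73, —]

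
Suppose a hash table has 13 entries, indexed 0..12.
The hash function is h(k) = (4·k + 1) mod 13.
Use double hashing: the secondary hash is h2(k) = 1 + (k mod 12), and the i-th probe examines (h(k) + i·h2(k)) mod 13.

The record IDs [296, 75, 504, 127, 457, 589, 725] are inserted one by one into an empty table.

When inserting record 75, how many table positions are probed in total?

2

296: h=2 → slot 2
75: h=2, h2=4, probe 2,6 → slot 6
504: h=2, h2=1, probe 2,3 → slot 3
127: h=2, h2=8, probe 2,10 → slot 10
457: h=9 → slot 9
589: h=4 → slot 4
725: h=2, h2=6, probe 2,8 → slot 8
Table: [∅, ∅, 296, 504, 589, ∅, 75, ∅, 725, 457, 127, ∅, ∅]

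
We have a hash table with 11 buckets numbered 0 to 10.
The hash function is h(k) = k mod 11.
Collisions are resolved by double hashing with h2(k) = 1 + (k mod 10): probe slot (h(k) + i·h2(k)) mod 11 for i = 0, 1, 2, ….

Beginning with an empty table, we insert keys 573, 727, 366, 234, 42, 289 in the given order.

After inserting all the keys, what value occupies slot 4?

42

573 hashes to 1; slot 1 is free => place at 1.
727 hashes to 1, h2=8; 1 taken => place at 9.
366 hashes to 3; slot 3 is free => place at 3.
234 hashes to 3, h2=5; 3 taken => place at 8.
42 hashes to 9, h2=3; 9,1 taken => place at 4.
289 hashes to 3, h2=10; 3 taken => place at 2.
Table: [., 573, 289, 366, 42, ., ., ., 234, 727, .]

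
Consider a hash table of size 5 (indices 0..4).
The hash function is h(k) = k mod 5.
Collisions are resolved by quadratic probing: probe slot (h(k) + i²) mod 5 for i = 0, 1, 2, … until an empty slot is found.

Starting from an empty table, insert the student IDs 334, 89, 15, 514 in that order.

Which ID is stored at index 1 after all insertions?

15

334: h=4 → slot 4
89: h=4, probe 4,0 → slot 0
15: h=0, probe 0,1 → slot 1
514: h=4, probe 4,0,3 → slot 3
Table: [89, 15, _, 514, 334]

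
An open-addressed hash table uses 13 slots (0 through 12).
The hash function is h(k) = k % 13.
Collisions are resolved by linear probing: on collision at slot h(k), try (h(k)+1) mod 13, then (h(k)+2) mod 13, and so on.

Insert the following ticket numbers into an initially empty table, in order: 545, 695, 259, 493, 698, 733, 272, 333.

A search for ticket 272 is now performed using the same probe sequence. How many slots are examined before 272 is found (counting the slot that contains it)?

4

545: h=12 -> slot 12
695: h=6 -> slot 6
259: h=12, probe 12,0 -> slot 0
493: h=12, probe 12,0,1 -> slot 1
698: h=9 -> slot 9
733: h=5 -> slot 5
272: h=12, probe 12,0,1,2 -> slot 2
333: h=8 -> slot 8
Table: [259, 493, 272, -, -, 733, 695, -, 333, 698, -, -, 545]
Lookup 272: h=12, probe 12,0,1,2 → found at 2.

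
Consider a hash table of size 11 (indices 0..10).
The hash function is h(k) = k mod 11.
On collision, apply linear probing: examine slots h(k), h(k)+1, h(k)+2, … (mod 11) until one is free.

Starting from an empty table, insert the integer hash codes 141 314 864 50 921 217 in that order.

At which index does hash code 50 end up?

8

141 hashes to 9; slot 9 is free → place at 9.
314 hashes to 6; slot 6 is free → place at 6.
864 hashes to 6; 6 taken → place at 7.
50 hashes to 6; 6,7 taken → place at 8.
921 hashes to 8; 8,9 taken → place at 10.
217 hashes to 8; 8,9,10 taken → place at 0.
Table: [217, ∅, ∅, ∅, ∅, ∅, 314, 864, 50, 141, 921]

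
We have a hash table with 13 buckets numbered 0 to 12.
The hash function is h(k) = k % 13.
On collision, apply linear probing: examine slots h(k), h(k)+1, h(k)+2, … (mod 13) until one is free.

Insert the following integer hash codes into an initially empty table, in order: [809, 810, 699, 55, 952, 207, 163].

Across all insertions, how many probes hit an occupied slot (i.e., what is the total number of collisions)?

809 hashes to 3; slot 3 is free → place at 3.
810 hashes to 4; slot 4 is free → place at 4.
699 hashes to 10; slot 10 is free → place at 10.
55 hashes to 3; 3,4 taken → place at 5.
952 hashes to 3; 3,4,5 taken → place at 6.
207 hashes to 12; slot 12 is free → place at 12.
163 hashes to 7; slot 7 is free → place at 7.
Table: [., ., ., 809, 810, 55, 952, 163, ., ., 699, ., 207]

5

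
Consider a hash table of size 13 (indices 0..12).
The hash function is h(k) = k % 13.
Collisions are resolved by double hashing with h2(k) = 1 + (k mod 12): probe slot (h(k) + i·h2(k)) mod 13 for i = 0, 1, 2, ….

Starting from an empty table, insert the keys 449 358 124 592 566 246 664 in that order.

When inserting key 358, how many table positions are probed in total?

Insert 449: h=7, slot 7 empty => index 7.
Insert 358: h=7, h2=11, slot 7 occupied => index 5.
Insert 124: h=7, h2=5, slot 7 occupied => index 12.
Insert 592: h=7, h2=5, slots 7,12 occupied => index 4.
Insert 566: h=7, h2=3, slot 7 occupied => index 10.
Insert 246: h=12, h2=7, slot 12 occupied => index 6.
Insert 664: h=1, slot 1 empty => index 1.
Table: [∅, 664, ∅, ∅, 592, 358, 246, 449, ∅, ∅, 566, ∅, 124]

2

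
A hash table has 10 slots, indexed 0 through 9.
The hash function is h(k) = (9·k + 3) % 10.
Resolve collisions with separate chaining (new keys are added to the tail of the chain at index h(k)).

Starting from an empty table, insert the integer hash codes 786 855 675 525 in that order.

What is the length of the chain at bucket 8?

Insert 786: h=7, bucket 7 empty -> new chain.
Insert 855: h=8, bucket 8 empty -> new chain.
Insert 675: h=8, bucket 8 nonempty -> append to chain.
Insert 525: h=8, bucket 8 nonempty -> append to chain.
Final buckets:
0: _
1: _
2: _
3: _
4: _
5: _
6: _
7: 786
8: 855 -> 675 -> 525
9: _

3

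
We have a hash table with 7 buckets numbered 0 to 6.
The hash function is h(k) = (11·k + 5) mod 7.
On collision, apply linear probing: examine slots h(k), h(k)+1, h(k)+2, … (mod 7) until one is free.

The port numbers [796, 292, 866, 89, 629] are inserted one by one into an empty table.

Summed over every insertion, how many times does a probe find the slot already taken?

Insert 796: h=4, slot 4 empty => index 4.
Insert 292: h=4, slot 4 occupied => index 5.
Insert 866: h=4, slots 4,5 occupied => index 6.
Insert 89: h=4, slots 4,5,6 occupied => index 0.
Insert 629: h=1, slot 1 empty => index 1.
Table: [89, 629, ., ., 796, 292, 866]

6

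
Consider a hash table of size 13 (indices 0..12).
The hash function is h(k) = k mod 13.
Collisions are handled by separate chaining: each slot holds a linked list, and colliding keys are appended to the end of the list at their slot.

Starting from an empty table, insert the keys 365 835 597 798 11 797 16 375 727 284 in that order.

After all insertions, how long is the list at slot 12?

365 -> bucket 1
835 -> bucket 3
597 -> bucket 12
798 -> bucket 5
11 -> bucket 11
797 -> bucket 4
16 -> bucket 3 (collision)
375 -> bucket 11 (collision)
727 -> bucket 12 (collision)
284 -> bucket 11 (collision)
Final buckets:
0: ∅
1: 365
2: ∅
3: 835 -> 16
4: 797
5: 798
6: ∅
7: ∅
8: ∅
9: ∅
10: ∅
11: 11 -> 375 -> 284
12: 597 -> 727

2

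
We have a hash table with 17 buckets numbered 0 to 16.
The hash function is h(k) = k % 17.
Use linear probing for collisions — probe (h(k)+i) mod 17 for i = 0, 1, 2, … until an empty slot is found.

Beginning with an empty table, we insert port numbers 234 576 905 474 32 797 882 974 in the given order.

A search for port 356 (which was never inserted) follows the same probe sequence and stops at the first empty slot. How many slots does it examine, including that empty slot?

5

Insert 234: h=13, slot 13 empty → index 13.
Insert 576: h=15, slot 15 empty → index 15.
Insert 905: h=4, slot 4 empty → index 4.
Insert 474: h=15, slot 15 occupied → index 16.
Insert 32: h=15, slots 15,16 occupied → index 0.
Insert 797: h=15, slots 15,16,0 occupied → index 1.
Insert 882: h=15, slots 15,16,0,1 occupied → index 2.
Insert 974: h=5, slot 5 empty → index 5.
Table: [32, 797, 882, —, 905, 974, —, —, —, —, —, —, —, 234, —, 576, 474]
Lookup 356: h=16, probe 16,0,1,2,3 → slot 3 empty, not found.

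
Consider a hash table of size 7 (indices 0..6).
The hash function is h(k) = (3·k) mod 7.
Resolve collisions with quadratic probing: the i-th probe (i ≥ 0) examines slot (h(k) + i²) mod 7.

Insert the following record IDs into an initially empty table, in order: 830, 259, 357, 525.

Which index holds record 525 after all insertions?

4

830 hashes to 5; slot 5 is free -> place at 5.
259 hashes to 0; slot 0 is free -> place at 0.
357 hashes to 0; 0 taken -> place at 1.
525 hashes to 0; 0,1 taken -> place at 4.
Table: [259, 357, _, _, 525, 830, _]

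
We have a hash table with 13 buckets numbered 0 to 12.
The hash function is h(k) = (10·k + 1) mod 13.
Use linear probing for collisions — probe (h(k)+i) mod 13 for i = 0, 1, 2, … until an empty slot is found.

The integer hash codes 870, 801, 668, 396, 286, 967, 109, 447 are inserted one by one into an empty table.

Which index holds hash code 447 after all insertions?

Insert 870: h=4, slot 4 empty -> index 4.
Insert 801: h=3, slot 3 empty -> index 3.
Insert 668: h=12, slot 12 empty -> index 12.
Insert 396: h=9, slot 9 empty -> index 9.
Insert 286: h=1, slot 1 empty -> index 1.
Insert 967: h=12, slot 12 occupied -> index 0.
Insert 109: h=12, slots 12,0,1 occupied -> index 2.
Insert 447: h=12, slots 12,0,1,2,3,4 occupied -> index 5.
Table: [967, 286, 109, 801, 870, 447, -, -, -, 396, -, -, 668]

5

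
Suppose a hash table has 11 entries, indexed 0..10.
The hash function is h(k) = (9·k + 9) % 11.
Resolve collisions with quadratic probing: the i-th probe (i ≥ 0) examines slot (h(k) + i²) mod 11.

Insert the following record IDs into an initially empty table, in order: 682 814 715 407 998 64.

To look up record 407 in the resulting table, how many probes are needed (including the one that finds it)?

682 hashes to 9; slot 9 is free → place at 9.
814 hashes to 9; 9 taken → place at 10.
715 hashes to 9; 9,10 taken → place at 2.
407 hashes to 9; 9,10,2 taken → place at 7.
998 hashes to 4; slot 4 is free → place at 4.
64 hashes to 2; 2 taken → place at 3.
Table: [∅, ∅, 715, 64, 998, ∅, ∅, 407, ∅, 682, 814]
Lookup 407: h=9, probe 9,10,2,7 → found at 7.

4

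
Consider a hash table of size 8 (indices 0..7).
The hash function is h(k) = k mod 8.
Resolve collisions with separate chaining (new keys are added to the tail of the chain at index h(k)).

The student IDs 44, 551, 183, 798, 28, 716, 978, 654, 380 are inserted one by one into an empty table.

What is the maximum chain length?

4

44 → bucket 4
551 → bucket 7
183 → bucket 7 (collision)
798 → bucket 6
28 → bucket 4 (collision)
716 → bucket 4 (collision)
978 → bucket 2
654 → bucket 6 (collision)
380 → bucket 4 (collision)
Final buckets:
0: —
1: —
2: 978
3: —
4: 44 -> 28 -> 716 -> 380
5: —
6: 798 -> 654
7: 551 -> 183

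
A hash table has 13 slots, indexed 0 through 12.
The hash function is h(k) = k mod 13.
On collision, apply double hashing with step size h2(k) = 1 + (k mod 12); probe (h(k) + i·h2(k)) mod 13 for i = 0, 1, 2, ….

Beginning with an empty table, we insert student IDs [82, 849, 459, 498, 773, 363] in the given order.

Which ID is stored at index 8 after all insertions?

459

Insert 82: h=4, slot 4 empty -> index 4.
Insert 849: h=4, h2=10, slot 4 occupied -> index 1.
Insert 459: h=4, h2=4, slot 4 occupied -> index 8.
Insert 498: h=4, h2=7, slot 4 occupied -> index 11.
Insert 773: h=6, slot 6 empty -> index 6.
Insert 363: h=12, slot 12 empty -> index 12.
Table: [-, 849, -, -, 82, -, 773, -, 459, -, -, 498, 363]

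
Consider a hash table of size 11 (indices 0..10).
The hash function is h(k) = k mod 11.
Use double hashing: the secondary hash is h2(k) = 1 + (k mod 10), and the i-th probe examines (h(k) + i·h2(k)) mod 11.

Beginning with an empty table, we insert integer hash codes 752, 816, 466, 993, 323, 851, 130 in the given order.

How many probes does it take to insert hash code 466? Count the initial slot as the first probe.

2

752 hashes to 4; slot 4 is free → place at 4.
816 hashes to 2; slot 2 is free → place at 2.
466 hashes to 4, h2=7; 4 taken → place at 0.
993 hashes to 3; slot 3 is free → place at 3.
323 hashes to 4, h2=4; 4 taken → place at 8.
851 hashes to 4, h2=2; 4 taken → place at 6.
130 hashes to 9; slot 9 is free → place at 9.
Table: [466, -, 816, 993, 752, -, 851, -, 323, 130, -]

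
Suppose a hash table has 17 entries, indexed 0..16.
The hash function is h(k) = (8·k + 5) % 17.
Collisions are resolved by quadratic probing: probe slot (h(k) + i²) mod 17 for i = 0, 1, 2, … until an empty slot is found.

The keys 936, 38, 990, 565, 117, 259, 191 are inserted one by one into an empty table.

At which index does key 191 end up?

Insert 936: h=13, slot 13 empty -> index 13.
Insert 38: h=3, slot 3 empty -> index 3.
Insert 990: h=3, slot 3 occupied -> index 4.
Insert 565: h=3, slots 3,4 occupied -> index 7.
Insert 117: h=6, slot 6 empty -> index 6.
Insert 259: h=3, slots 3,4,7 occupied -> index 12.
Insert 191: h=3, slots 3,4,7,12 occupied -> index 2.
Table: [_, _, 191, 38, 990, _, 117, 565, _, _, _, _, 259, 936, _, _, _]

2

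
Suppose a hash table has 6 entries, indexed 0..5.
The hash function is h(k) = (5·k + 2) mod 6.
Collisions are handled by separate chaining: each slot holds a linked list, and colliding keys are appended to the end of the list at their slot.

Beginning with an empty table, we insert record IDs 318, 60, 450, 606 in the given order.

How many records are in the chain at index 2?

4

318 -> bucket 2
60 -> bucket 2 (collision)
450 -> bucket 2 (collision)
606 -> bucket 2 (collision)
Final buckets:
0: ∅
1: ∅
2: 318 -> 60 -> 450 -> 606
3: ∅
4: ∅
5: ∅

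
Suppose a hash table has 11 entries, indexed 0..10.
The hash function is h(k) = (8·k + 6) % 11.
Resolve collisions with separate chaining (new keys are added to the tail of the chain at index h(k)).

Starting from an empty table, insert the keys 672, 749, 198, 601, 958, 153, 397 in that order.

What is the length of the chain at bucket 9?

672 -> bucket 3
749 -> bucket 3 (collision)
198 -> bucket 6
601 -> bucket 7
958 -> bucket 3 (collision)
153 -> bucket 9
397 -> bucket 3 (collision)
Final buckets:
0: .
1: .
2: .
3: 672 -> 749 -> 958 -> 397
4: .
5: .
6: 198
7: 601
8: .
9: 153
10: .

1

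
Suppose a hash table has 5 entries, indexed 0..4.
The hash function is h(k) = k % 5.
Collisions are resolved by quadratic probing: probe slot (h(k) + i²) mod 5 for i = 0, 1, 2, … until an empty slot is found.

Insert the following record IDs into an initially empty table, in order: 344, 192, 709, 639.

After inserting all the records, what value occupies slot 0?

Insert 344: h=4, slot 4 empty => index 4.
Insert 192: h=2, slot 2 empty => index 2.
Insert 709: h=4, slot 4 occupied => index 0.
Insert 639: h=4, slots 4,0 occupied => index 3.
Table: [709, —, 192, 639, 344]

709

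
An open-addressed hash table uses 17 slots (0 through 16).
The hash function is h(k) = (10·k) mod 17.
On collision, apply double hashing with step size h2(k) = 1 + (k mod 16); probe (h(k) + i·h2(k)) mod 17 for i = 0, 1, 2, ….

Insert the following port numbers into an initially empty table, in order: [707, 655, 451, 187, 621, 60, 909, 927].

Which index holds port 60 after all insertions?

1

707 hashes to 15; slot 15 is free → place at 15.
655 hashes to 5; slot 5 is free → place at 5.
451 hashes to 5, h2=4; 5 taken → place at 9.
187 hashes to 0; slot 0 is free → place at 0.
621 hashes to 5, h2=14; 5 taken → place at 2.
60 hashes to 5, h2=13; 5 taken → place at 1.
909 hashes to 12; slot 12 is free → place at 12.
927 hashes to 5, h2=16; 5 taken → place at 4.
Table: [187, 60, 621, —, 927, 655, —, —, —, 451, —, —, 909, —, —, 707, —]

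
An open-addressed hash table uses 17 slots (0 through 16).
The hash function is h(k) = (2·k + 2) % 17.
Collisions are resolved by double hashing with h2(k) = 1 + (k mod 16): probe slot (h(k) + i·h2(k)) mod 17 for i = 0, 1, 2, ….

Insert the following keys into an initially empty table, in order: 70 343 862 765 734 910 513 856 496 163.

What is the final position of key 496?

70 hashes to 6; slot 6 is free -> place at 6.
343 hashes to 8; slot 8 is free -> place at 8.
862 hashes to 9; slot 9 is free -> place at 9.
765 hashes to 2; slot 2 is free -> place at 2.
734 hashes to 8, h2=15; 8,6 taken -> place at 4.
910 hashes to 3; slot 3 is free -> place at 3.
513 hashes to 8, h2=2; 8 taken -> place at 10.
856 hashes to 14; slot 14 is free -> place at 14.
496 hashes to 8, h2=1; 8,9,10 taken -> place at 11.
163 hashes to 5; slot 5 is free -> place at 5.
Table: [∅, ∅, 765, 910, 734, 163, 70, ∅, 343, 862, 513, 496, ∅, ∅, 856, ∅, ∅]

11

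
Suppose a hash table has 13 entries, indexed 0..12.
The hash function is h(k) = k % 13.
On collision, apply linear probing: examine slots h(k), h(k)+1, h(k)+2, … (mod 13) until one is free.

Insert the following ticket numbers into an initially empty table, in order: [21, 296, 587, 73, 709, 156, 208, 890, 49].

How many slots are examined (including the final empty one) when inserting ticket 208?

2

21: h=8 => slot 8
296: h=10 => slot 10
587: h=2 => slot 2
73: h=8, probe 8,9 => slot 9
709: h=7 => slot 7
156: h=0 => slot 0
208: h=0, probe 0,1 => slot 1
890: h=6 => slot 6
49: h=10, probe 10,11 => slot 11
Table: [156, 208, 587, _, _, _, 890, 709, 21, 73, 296, 49, _]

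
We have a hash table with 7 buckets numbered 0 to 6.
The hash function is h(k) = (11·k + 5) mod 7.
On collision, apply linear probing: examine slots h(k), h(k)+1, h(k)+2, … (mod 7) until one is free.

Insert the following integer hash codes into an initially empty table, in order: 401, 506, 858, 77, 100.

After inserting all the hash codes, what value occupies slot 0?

Insert 401: h=6, slot 6 empty => index 6.
Insert 506: h=6, slot 6 occupied => index 0.
Insert 858: h=0, slot 0 occupied => index 1.
Insert 77: h=5, slot 5 empty => index 5.
Insert 100: h=6, slots 6,0,1 occupied => index 2.
Table: [506, 858, 100, -, -, 77, 401]

506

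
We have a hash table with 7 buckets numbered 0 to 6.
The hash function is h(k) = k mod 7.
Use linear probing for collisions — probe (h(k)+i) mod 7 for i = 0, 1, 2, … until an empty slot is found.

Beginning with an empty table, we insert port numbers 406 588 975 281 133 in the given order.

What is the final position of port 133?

4

406 hashes to 0; slot 0 is free => place at 0.
588 hashes to 0; 0 taken => place at 1.
975 hashes to 2; slot 2 is free => place at 2.
281 hashes to 1; 1,2 taken => place at 3.
133 hashes to 0; 0,1,2,3 taken => place at 4.
Table: [406, 588, 975, 281, 133, _, _]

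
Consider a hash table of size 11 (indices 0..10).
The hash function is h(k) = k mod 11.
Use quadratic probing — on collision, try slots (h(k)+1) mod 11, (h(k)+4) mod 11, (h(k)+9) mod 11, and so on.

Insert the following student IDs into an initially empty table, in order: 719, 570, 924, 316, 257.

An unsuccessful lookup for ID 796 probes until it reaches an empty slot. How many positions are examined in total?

4

719 hashes to 4; slot 4 is free -> place at 4.
570 hashes to 9; slot 9 is free -> place at 9.
924 hashes to 0; slot 0 is free -> place at 0.
316 hashes to 8; slot 8 is free -> place at 8.
257 hashes to 4; 4 taken -> place at 5.
Table: [924, _, _, _, 719, 257, _, _, 316, 570, _]
Lookup 796: h=4, probe 4,5,8,2 → slot 2 empty, not found.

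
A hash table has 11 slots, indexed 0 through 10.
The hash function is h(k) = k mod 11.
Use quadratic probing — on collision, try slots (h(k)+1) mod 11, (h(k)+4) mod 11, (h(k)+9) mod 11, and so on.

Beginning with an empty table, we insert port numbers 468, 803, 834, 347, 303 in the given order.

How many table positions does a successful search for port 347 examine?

468: h=6 => slot 6
803: h=0 => slot 0
834: h=9 => slot 9
347: h=6, probe 6,7 => slot 7
303: h=6, probe 6,7,10 => slot 10
Table: [803, _, _, _, _, _, 468, 347, _, 834, 303]
Lookup 347: h=6, probe 6,7 → found at 7.

2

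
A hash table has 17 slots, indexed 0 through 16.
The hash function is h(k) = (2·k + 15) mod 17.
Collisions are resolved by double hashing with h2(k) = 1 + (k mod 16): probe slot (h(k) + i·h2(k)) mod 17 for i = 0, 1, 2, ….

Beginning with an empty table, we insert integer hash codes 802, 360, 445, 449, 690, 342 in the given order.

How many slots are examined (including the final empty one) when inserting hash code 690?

802 hashes to 4; slot 4 is free -> place at 4.
360 hashes to 4, h2=9; 4 taken -> place at 13.
445 hashes to 4, h2=14; 4 taken -> place at 1.
449 hashes to 12; slot 12 is free -> place at 12.
690 hashes to 1, h2=3; 1,4 taken -> place at 7.
342 hashes to 2; slot 2 is free -> place at 2.
Table: [_, 445, 342, _, 802, _, _, 690, _, _, _, _, 449, 360, _, _, _]

3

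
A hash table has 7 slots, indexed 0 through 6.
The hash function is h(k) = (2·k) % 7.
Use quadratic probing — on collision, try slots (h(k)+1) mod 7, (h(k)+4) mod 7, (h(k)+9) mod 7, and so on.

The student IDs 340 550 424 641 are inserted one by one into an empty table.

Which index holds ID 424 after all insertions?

5

340: h=1 => slot 1
550: h=1, probe 1,2 => slot 2
424: h=1, probe 1,2,5 => slot 5
641: h=1, probe 1,2,5,3 => slot 3
Table: [—, 340, 550, 641, —, 424, —]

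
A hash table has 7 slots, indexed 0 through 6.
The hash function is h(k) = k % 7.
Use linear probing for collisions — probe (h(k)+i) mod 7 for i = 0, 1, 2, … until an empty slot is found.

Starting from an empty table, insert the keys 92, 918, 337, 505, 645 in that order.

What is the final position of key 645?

92 hashes to 1; slot 1 is free => place at 1.
918 hashes to 1; 1 taken => place at 2.
337 hashes to 1; 1,2 taken => place at 3.
505 hashes to 1; 1,2,3 taken => place at 4.
645 hashes to 1; 1,2,3,4 taken => place at 5.
Table: [_, 92, 918, 337, 505, 645, _]

5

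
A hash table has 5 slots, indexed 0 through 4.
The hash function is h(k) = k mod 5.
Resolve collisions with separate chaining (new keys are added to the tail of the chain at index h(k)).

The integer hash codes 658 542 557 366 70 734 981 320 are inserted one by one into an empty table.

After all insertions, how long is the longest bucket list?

2

658 → bucket 3
542 → bucket 2
557 → bucket 2 (collision)
366 → bucket 1
70 → bucket 0
734 → bucket 4
981 → bucket 1 (collision)
320 → bucket 0 (collision)
Final buckets:
0: 70 -> 320
1: 366 -> 981
2: 542 -> 557
3: 658
4: 734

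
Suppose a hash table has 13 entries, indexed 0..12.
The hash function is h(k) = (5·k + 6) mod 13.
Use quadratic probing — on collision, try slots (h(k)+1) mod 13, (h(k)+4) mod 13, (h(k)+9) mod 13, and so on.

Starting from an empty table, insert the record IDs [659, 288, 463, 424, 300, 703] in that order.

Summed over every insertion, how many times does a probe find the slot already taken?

3

659: h=12 -> slot 12
288: h=3 -> slot 3
463: h=7 -> slot 7
424: h=7, probe 7,8 -> slot 8
300: h=11 -> slot 11
703: h=11, probe 11,12,2 -> slot 2
Table: [—, —, 703, 288, —, —, —, 463, 424, —, —, 300, 659]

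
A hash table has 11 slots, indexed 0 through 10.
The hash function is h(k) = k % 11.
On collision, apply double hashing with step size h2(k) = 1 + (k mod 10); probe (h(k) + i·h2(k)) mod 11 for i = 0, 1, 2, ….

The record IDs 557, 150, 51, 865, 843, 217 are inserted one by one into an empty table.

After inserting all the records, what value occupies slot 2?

865

557: h=7 => slot 7
150: h=7, h2=1, probe 7,8 => slot 8
51: h=7, h2=2, probe 7,9 => slot 9
865: h=7, h2=6, probe 7,2 => slot 2
843: h=7, h2=4, probe 7,0 => slot 0
217: h=8, h2=8, probe 8,5 => slot 5
Table: [843, _, 865, _, _, 217, _, 557, 150, 51, _]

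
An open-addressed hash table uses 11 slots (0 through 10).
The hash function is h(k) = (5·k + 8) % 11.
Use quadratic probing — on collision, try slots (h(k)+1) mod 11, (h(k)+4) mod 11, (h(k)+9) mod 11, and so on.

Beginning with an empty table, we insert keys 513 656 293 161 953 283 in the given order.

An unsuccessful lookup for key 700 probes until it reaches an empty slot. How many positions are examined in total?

513: h=10 → slot 10
656: h=10, probe 10,0 → slot 0
293: h=10, probe 10,0,3 → slot 3
161: h=10, probe 10,0,3,8 → slot 8
953: h=10, probe 10,0,3,8,4 → slot 4
283: h=4, probe 4,5 → slot 5
Table: [656, -, -, 293, 953, 283, -, -, 161, -, 513]
Lookup 700: h=10, probe 10,0,3,8,4,2 → slot 2 empty, not found.

6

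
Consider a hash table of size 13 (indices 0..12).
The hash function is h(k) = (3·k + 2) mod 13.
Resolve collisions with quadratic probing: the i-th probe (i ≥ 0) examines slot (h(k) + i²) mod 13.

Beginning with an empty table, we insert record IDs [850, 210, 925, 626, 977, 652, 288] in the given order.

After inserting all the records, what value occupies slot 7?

850 hashes to 4; slot 4 is free → place at 4.
210 hashes to 8; slot 8 is free → place at 8.
925 hashes to 8; 8 taken → place at 9.
626 hashes to 8; 8,9 taken → place at 12.
977 hashes to 8; 8,9,12,4 taken → place at 11.
652 hashes to 8; 8,9,12,4,11 taken → place at 7.
288 hashes to 8; 8,9,12,4,11,7 taken → place at 5.
Table: [∅, ∅, ∅, ∅, 850, 288, ∅, 652, 210, 925, ∅, 977, 626]

652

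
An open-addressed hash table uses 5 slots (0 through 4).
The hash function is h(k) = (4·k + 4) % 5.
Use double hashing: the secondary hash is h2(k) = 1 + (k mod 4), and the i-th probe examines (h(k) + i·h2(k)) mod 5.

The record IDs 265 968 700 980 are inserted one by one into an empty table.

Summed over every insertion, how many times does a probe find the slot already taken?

Insert 265: h=4, slot 4 empty => index 4.
Insert 968: h=1, slot 1 empty => index 1.
Insert 700: h=4, h2=1, slot 4 occupied => index 0.
Insert 980: h=4, h2=1, slots 4,0,1 occupied => index 2.
Table: [700, 968, 980, —, 265]

4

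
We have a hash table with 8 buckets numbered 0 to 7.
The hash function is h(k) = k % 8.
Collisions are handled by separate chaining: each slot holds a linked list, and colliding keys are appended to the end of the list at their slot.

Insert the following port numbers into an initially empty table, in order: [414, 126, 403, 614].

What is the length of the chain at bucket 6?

3

414 -> bucket 6
126 -> bucket 6 (collision)
403 -> bucket 3
614 -> bucket 6 (collision)
Final buckets:
0: -
1: -
2: -
3: 403
4: -
5: -
6: 414 -> 126 -> 614
7: -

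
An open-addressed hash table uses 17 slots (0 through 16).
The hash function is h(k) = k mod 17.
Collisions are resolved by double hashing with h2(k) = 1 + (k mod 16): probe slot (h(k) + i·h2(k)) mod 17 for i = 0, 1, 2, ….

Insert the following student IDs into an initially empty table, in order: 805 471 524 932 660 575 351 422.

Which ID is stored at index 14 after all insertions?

805 hashes to 6; slot 6 is free -> place at 6.
471 hashes to 12; slot 12 is free -> place at 12.
524 hashes to 14; slot 14 is free -> place at 14.
932 hashes to 14, h2=5; 14 taken -> place at 2.
660 hashes to 14, h2=5; 14,2 taken -> place at 7.
575 hashes to 14, h2=16; 14 taken -> place at 13.
351 hashes to 11; slot 11 is free -> place at 11.
422 hashes to 14, h2=7; 14 taken -> place at 4.
Table: [., ., 932, ., 422, ., 805, 660, ., ., ., 351, 471, 575, 524, ., .]

524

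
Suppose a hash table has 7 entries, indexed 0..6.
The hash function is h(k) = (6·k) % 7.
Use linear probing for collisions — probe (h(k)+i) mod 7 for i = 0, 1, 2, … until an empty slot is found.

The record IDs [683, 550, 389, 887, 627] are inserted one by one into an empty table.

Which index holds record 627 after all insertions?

6

683 hashes to 3; slot 3 is free -> place at 3.
550 hashes to 3; 3 taken -> place at 4.
389 hashes to 3; 3,4 taken -> place at 5.
887 hashes to 2; slot 2 is free -> place at 2.
627 hashes to 3; 3,4,5 taken -> place at 6.
Table: [—, —, 887, 683, 550, 389, 627]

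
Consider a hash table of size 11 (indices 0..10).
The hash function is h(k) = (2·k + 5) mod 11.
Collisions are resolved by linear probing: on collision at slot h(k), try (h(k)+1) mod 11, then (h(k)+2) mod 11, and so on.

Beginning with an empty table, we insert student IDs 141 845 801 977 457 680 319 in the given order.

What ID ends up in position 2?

Insert 141: h=1, slot 1 empty => index 1.
Insert 845: h=1, slot 1 occupied => index 2.
Insert 801: h=1, slots 1,2 occupied => index 3.
Insert 977: h=1, slots 1,2,3 occupied => index 4.
Insert 457: h=6, slot 6 empty => index 6.
Insert 680: h=1, slots 1,2,3,4 occupied => index 5.
Insert 319: h=5, slots 5,6 occupied => index 7.
Table: [., 141, 845, 801, 977, 680, 457, 319, ., ., .]

845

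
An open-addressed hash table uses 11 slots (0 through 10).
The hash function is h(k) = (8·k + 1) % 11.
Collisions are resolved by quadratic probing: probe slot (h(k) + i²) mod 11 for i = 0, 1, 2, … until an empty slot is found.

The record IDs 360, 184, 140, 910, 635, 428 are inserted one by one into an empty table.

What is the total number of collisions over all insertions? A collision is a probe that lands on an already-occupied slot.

360 hashes to 10; slot 10 is free → place at 10.
184 hashes to 10; 10 taken → place at 0.
140 hashes to 10; 10,0 taken → place at 3.
910 hashes to 10; 10,0,3 taken → place at 8.
635 hashes to 10; 10,0,3,8 taken → place at 4.
428 hashes to 4; 4 taken → place at 5.
Table: [184, ∅, ∅, 140, 635, 428, ∅, ∅, 910, ∅, 360]

11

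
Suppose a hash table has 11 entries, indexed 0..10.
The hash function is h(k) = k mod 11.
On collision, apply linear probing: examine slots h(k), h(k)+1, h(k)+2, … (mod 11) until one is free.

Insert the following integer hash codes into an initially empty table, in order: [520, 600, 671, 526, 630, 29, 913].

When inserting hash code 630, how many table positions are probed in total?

2

520 hashes to 3; slot 3 is free -> place at 3.
600 hashes to 6; slot 6 is free -> place at 6.
671 hashes to 0; slot 0 is free -> place at 0.
526 hashes to 9; slot 9 is free -> place at 9.
630 hashes to 3; 3 taken -> place at 4.
29 hashes to 7; slot 7 is free -> place at 7.
913 hashes to 0; 0 taken -> place at 1.
Table: [671, 913, _, 520, 630, _, 600, 29, _, 526, _]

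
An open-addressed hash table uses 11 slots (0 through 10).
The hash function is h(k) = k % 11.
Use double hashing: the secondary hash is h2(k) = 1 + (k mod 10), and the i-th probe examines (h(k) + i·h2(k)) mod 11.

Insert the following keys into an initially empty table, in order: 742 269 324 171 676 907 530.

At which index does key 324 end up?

10

742: h=5 -> slot 5
269: h=5, h2=10, probe 5,4 -> slot 4
324: h=5, h2=5, probe 5,10 -> slot 10
171: h=6 -> slot 6
676: h=5, h2=7, probe 5,1 -> slot 1
907: h=5, h2=8, probe 5,2 -> slot 2
530: h=2, h2=1, probe 2,3 -> slot 3
Table: [., 676, 907, 530, 269, 742, 171, ., ., ., 324]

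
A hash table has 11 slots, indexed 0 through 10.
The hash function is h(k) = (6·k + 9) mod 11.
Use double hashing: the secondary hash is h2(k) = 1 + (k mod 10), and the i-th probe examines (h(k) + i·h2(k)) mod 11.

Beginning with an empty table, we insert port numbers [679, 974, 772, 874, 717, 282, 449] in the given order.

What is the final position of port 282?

679 hashes to 2; slot 2 is free → place at 2.
974 hashes to 1; slot 1 is free → place at 1.
772 hashes to 10; slot 10 is free → place at 10.
874 hashes to 6; slot 6 is free → place at 6.
717 hashes to 10, h2=8; 10 taken → place at 7.
282 hashes to 7, h2=3; 7,10,2 taken → place at 5.
449 hashes to 8; slot 8 is free → place at 8.
Table: [—, 974, 679, —, —, 282, 874, 717, 449, —, 772]

5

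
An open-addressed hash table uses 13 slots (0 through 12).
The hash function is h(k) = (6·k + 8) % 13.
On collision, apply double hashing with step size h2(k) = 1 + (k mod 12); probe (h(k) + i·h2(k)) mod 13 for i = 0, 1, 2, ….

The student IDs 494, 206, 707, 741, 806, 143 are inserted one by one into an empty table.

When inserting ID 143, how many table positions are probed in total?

494 hashes to 8; slot 8 is free → place at 8.
206 hashes to 9; slot 9 is free → place at 9.
707 hashes to 12; slot 12 is free → place at 12.
741 hashes to 8, h2=10; 8 taken → place at 5.
806 hashes to 8, h2=3; 8 taken → place at 11.
143 hashes to 8, h2=12; 8 taken → place at 7.
Table: [_, _, _, _, _, 741, _, 143, 494, 206, _, 806, 707]

2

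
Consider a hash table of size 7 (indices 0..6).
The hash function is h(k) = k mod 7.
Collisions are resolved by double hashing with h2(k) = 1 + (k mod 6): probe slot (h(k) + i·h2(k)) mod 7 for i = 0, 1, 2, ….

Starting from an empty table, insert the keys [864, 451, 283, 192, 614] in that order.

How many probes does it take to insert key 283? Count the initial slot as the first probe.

3

Insert 864: h=3, slot 3 empty => index 3.
Insert 451: h=3, h2=2, slot 3 occupied => index 5.
Insert 283: h=3, h2=2, slots 3,5 occupied => index 0.
Insert 192: h=3, h2=1, slot 3 occupied => index 4.
Insert 614: h=5, h2=3, slot 5 occupied => index 1.
Table: [283, 614, ., 864, 192, 451, .]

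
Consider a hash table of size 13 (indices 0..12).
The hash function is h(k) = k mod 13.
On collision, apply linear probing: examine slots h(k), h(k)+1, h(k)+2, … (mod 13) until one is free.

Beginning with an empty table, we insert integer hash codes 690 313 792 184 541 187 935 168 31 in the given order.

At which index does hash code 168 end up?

690: h=1 => slot 1
313: h=1, probe 1,2 => slot 2
792: h=12 => slot 12
184: h=2, probe 2,3 => slot 3
541: h=8 => slot 8
187: h=5 => slot 5
935: h=12, probe 12,0 => slot 0
168: h=12, probe 12,0,1,2,3,4 => slot 4
31: h=5, probe 5,6 => slot 6
Table: [935, 690, 313, 184, 168, 187, 31, -, 541, -, -, -, 792]

4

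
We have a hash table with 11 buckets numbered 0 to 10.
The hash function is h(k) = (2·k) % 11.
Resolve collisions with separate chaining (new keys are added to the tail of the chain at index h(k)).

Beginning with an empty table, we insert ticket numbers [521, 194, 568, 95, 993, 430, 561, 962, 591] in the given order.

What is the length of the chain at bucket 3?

Insert 521: h=8, bucket 8 empty -> new chain.
Insert 194: h=3, bucket 3 empty -> new chain.
Insert 568: h=3, bucket 3 nonempty -> append to chain.
Insert 95: h=3, bucket 3 nonempty -> append to chain.
Insert 993: h=6, bucket 6 empty -> new chain.
Insert 430: h=2, bucket 2 empty -> new chain.
Insert 561: h=0, bucket 0 empty -> new chain.
Insert 962: h=10, bucket 10 empty -> new chain.
Insert 591: h=5, bucket 5 empty -> new chain.
Final buckets:
0: 561
1: ∅
2: 430
3: 194 -> 568 -> 95
4: ∅
5: 591
6: 993
7: ∅
8: 521
9: ∅
10: 962

3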